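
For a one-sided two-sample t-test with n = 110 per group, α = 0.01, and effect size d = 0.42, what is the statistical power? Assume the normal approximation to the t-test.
Power ≈ 0.78

Power calculation (two-sample t-test, normal approximation):
z_β = d · √(n/2) - z_α
z_β = 0.42 · √(110/2) - 2.326
z_β = 0.42 · 7.416 - 2.326
z_β = 0.788

Power = Φ(z_β) = Φ(0.788) ≈ 0.785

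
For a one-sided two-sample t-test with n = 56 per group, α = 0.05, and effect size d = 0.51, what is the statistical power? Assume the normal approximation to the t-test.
Power ≈ 0.85

Power calculation (two-sample t-test, normal approximation):
z_β = d · √(n/2) - z_α
z_β = 0.51 · √(56/2) - 1.645
z_β = 0.51 · 5.292 - 1.645
z_β = 1.054

Power = Φ(z_β) = Φ(1.054) ≈ 0.854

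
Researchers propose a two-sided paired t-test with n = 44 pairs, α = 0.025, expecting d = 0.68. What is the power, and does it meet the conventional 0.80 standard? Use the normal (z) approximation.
Power ≈ 0.99; the study is adequately powered (power ≥ 0.80)

Power calculation (paired t-test, normal approximation):
z_β = d · √n - z_{α/2}
z_β = 0.68 · √44 - 2.241
z_β = 0.68 · 6.633 - 2.241
z_β = 2.269

Power = Φ(z_β) = Φ(2.269) ≈ 0.988

Effect size d = 0.68 is medium by Cohen's convention (0.2/0.5/0.8).

Threshold: power ≥ 0.80 is conventionally adequate.
Power ≈ 0.99 → the study is adequately powered (power ≥ 0.80).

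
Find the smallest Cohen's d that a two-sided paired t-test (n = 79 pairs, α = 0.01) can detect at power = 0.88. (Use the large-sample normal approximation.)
d ≈ 0.42

Minimum detectable effect (paired t-test, normal approximation):
d = (z_{α/2} + z_β) / √n
d = (2.576 + 1.175) / √79
d = 3.751 / 8.888
d ≈ 0.42

By Cohen's convention (0.2 small / 0.5 medium / 0.8 large): small effect.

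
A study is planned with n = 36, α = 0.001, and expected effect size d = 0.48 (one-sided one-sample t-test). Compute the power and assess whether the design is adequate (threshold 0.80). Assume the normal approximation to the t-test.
Power ≈ 0.42; the study is underpowered (power < 0.80)

Power calculation (one-sample t-test, normal approximation):
z_β = d · √n - z_α
z_β = 0.48 · √36 - 3.090
z_β = 0.48 · 6.000 - 3.090
z_β = -0.210

Power = Φ(z_β) = Φ(-0.210) ≈ 0.417

Effect size d = 0.48 is small by Cohen's convention (0.2/0.5/0.8).

Threshold: power ≥ 0.80 is conventionally adequate.
Power ≈ 0.42 → the study is underpowered (power < 0.80).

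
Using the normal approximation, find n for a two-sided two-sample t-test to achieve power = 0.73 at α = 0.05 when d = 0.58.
n = 40 per group

Sample size formula (two-sample t-test, normal approximation):
n = 2 · ((z_{α/2} + z_β) / d)²

z_{α/2} = 1.960 (for α = 0.05, two-sided)
z_β = 0.613 (for power = 0.73)
d = 0.58

n = 2 · ((1.960 + 0.613) / 0.58)²
n = 2 · (4.436)²
n ≈ 39.36
Round up to the next whole number: n = 40 per group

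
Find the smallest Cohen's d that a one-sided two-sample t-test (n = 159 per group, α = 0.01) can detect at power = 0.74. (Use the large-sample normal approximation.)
d ≈ 0.33

Minimum detectable effect (two-sample t-test, normal approximation):
d = (z_α + z_β) / √(n/2)
d = (2.326 + 0.643) / √(159/2)
d = 2.970 / 8.916
d ≈ 0.33

By Cohen's convention (0.2 small / 0.5 medium / 0.8 large): small effect.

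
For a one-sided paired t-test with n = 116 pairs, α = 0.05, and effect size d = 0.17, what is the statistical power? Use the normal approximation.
Power ≈ 0.57

Power calculation (paired t-test, normal approximation):
z_β = d · √n - z_α
z_β = 0.17 · √116 - 1.645
z_β = 0.17 · 10.770 - 1.645
z_β = 0.186

Power = Φ(z_β) = Φ(0.186) ≈ 0.574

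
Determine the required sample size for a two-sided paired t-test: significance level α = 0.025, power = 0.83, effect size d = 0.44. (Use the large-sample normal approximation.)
n = 53 pairs

Sample size formula (paired t-test, normal approximation):
n = ((z_{α/2} + z_β) / d)²

z_{α/2} = 2.241 (for α = 0.025, two-sided)
z_β = 0.954 (for power = 0.83)
d = 0.44

n = ((2.241 + 0.954) / 0.44)²
n = (7.261)²
n ≈ 52.72
Round up to the next whole number: n = 53 pairs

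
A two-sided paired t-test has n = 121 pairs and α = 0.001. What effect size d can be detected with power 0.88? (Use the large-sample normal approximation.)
d ≈ 0.41

Minimum detectable effect (paired t-test, normal approximation):
d = (z_{α/2} + z_β) / √n
d = (3.291 + 1.175) / √121
d = 4.466 / 11.000
d ≈ 0.41

By Cohen's convention (0.2 small / 0.5 medium / 0.8 large): small effect.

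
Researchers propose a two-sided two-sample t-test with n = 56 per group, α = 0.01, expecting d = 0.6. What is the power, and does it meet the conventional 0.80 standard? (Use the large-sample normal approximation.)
Power ≈ 0.73; the study is underpowered (power < 0.80)

Power calculation (two-sample t-test, normal approximation):
z_β = d · √(n/2) - z_{α/2}
z_β = 0.6 · √(56/2) - 2.576
z_β = 0.6 · 5.292 - 2.576
z_β = 0.599

Power = Φ(z_β) = Φ(0.599) ≈ 0.725

Effect size d = 0.6 is medium by Cohen's convention (0.2/0.5/0.8).

Threshold: power ≥ 0.80 is conventionally adequate.
Power ≈ 0.73 → the study is underpowered (power < 0.80).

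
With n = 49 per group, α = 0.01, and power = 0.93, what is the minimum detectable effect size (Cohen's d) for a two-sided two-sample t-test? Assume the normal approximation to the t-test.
d ≈ 0.82

Minimum detectable effect (two-sample t-test, normal approximation):
d = (z_{α/2} + z_β) / √(n/2)
d = (2.576 + 1.476) / √(49/2)
d = 4.052 / 4.950
d ≈ 0.82

By Cohen's convention (0.2 small / 0.5 medium / 0.8 large): large effect.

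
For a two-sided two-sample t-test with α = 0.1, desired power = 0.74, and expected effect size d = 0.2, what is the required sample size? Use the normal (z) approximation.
n = 262 per group

Sample size formula (two-sample t-test, normal approximation):
n = 2 · ((z_{α/2} + z_β) / d)²

z_{α/2} = 1.645 (for α = 0.1, two-sided)
z_β = 0.643 (for power = 0.74)
d = 0.2

n = 2 · ((1.645 + 0.643) / 0.2)²
n = 2 · (11.440)²
n ≈ 261.75
Round up to the next whole number: n = 262 per group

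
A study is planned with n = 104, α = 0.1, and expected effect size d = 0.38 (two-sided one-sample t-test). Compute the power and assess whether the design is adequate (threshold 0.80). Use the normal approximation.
Power ≈ 0.99; the study is adequately powered (power ≥ 0.80)

Power calculation (one-sample t-test, normal approximation):
z_β = d · √n - z_{α/2}
z_β = 0.38 · √104 - 1.645
z_β = 0.38 · 10.198 - 1.645
z_β = 2.230

Power = Φ(z_β) = Φ(2.230) ≈ 0.987

Effect size d = 0.38 is small by Cohen's convention (0.2/0.5/0.8).

Threshold: power ≥ 0.80 is conventionally adequate.
Power ≈ 0.99 → the study is adequately powered (power ≥ 0.80).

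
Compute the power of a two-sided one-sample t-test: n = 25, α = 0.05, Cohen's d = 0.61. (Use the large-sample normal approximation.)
Power ≈ 0.86

Power calculation (one-sample t-test, normal approximation):
z_β = d · √n - z_{α/2}
z_β = 0.61 · √25 - 1.960
z_β = 0.61 · 5.000 - 1.960
z_β = 1.090

Power = Φ(z_β) = Φ(1.090) ≈ 0.862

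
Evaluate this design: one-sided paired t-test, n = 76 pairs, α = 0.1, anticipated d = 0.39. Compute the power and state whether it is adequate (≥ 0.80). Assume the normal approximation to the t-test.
Power ≈ 0.98; the study is adequately powered (power ≥ 0.80)

Power calculation (paired t-test, normal approximation):
z_β = d · √n - z_α
z_β = 0.39 · √76 - 1.282
z_β = 0.39 · 8.718 - 1.282
z_β = 2.118

Power = Φ(z_β) = Φ(2.118) ≈ 0.983

Effect size d = 0.39 is small by Cohen's convention (0.2/0.5/0.8).

Threshold: power ≥ 0.80 is conventionally adequate.
Power ≈ 0.98 → the study is adequately powered (power ≥ 0.80).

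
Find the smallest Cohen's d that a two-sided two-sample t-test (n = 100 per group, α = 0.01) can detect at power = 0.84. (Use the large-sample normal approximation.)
d ≈ 0.50

Minimum detectable effect (two-sample t-test, normal approximation):
d = (z_{α/2} + z_β) / √(n/2)
d = (2.576 + 0.994) / √(100/2)
d = 3.570 / 7.071
d ≈ 0.50

By Cohen's convention (0.2 small / 0.5 medium / 0.8 large): medium effect.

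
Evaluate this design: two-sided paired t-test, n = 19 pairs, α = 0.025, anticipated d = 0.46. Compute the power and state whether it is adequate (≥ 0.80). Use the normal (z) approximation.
Power ≈ 0.41; the study is underpowered (power < 0.80)

Power calculation (paired t-test, normal approximation):
z_β = d · √n - z_{α/2}
z_β = 0.46 · √19 - 2.241
z_β = 0.46 · 4.359 - 2.241
z_β = -0.236

Power = Φ(z_β) = Φ(-0.236) ≈ 0.407

Effect size d = 0.46 is small by Cohen's convention (0.2/0.5/0.8).

Threshold: power ≥ 0.80 is conventionally adequate.
Power ≈ 0.41 → the study is underpowered (power < 0.80).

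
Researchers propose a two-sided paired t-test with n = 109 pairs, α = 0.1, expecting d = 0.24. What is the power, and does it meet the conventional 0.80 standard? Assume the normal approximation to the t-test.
Power ≈ 0.81; the study is adequately powered (power ≥ 0.80)

Power calculation (paired t-test, normal approximation):
z_β = d · √n - z_{α/2}
z_β = 0.24 · √109 - 1.645
z_β = 0.24 · 10.440 - 1.645
z_β = 0.861

Power = Φ(z_β) = Φ(0.861) ≈ 0.805

Effect size d = 0.24 is small by Cohen's convention (0.2/0.5/0.8).

Threshold: power ≥ 0.80 is conventionally adequate.
Power ≈ 0.81 → the study is adequately powered (power ≥ 0.80).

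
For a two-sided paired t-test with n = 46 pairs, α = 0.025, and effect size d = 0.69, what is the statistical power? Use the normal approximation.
Power ≈ 0.99

Power calculation (paired t-test, normal approximation):
z_β = d · √n - z_{α/2}
z_β = 0.69 · √46 - 2.241
z_β = 0.69 · 6.782 - 2.241
z_β = 2.438

Power = Φ(z_β) = Φ(2.438) ≈ 0.993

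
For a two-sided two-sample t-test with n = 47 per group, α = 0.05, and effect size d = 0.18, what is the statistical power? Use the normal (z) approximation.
Power ≈ 0.14

Power calculation (two-sample t-test, normal approximation):
z_β = d · √(n/2) - z_{α/2}
z_β = 0.18 · √(47/2) - 1.960
z_β = 0.18 · 4.848 - 1.960
z_β = -1.087

Power = Φ(z_β) = Φ(-1.087) ≈ 0.138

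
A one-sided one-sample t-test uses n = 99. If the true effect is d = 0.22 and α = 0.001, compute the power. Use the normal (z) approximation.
Power ≈ 0.18

Power calculation (one-sample t-test, normal approximation):
z_β = d · √n - z_α
z_β = 0.22 · √99 - 3.090
z_β = 0.22 · 9.950 - 3.090
z_β = -0.901

Power = Φ(z_β) = Φ(-0.901) ≈ 0.184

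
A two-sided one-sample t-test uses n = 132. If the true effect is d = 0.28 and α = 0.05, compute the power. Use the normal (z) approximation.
Power ≈ 0.90

Power calculation (one-sample t-test, normal approximation):
z_β = d · √n - z_{α/2}
z_β = 0.28 · √132 - 1.960
z_β = 0.28 · 11.489 - 1.960
z_β = 1.257

Power = Φ(z_β) = Φ(1.257) ≈ 0.896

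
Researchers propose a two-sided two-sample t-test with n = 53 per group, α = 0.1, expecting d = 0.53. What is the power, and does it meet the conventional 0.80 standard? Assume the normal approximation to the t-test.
Power ≈ 0.86; the study is adequately powered (power ≥ 0.80)

Power calculation (two-sample t-test, normal approximation):
z_β = d · √(n/2) - z_{α/2}
z_β = 0.53 · √(53/2) - 1.645
z_β = 0.53 · 5.148 - 1.645
z_β = 1.083

Power = Φ(z_β) = Φ(1.083) ≈ 0.861

Effect size d = 0.53 is medium by Cohen's convention (0.2/0.5/0.8).

Threshold: power ≥ 0.80 is conventionally adequate.
Power ≈ 0.86 → the study is adequately powered (power ≥ 0.80).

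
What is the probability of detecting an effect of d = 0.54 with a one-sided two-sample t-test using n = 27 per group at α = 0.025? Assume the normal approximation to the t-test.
Power ≈ 0.51

Power calculation (two-sample t-test, normal approximation):
z_β = d · √(n/2) - z_α
z_β = 0.54 · √(27/2) - 1.960
z_β = 0.54 · 3.674 - 1.960
z_β = 0.024

Power = Φ(z_β) = Φ(0.024) ≈ 0.510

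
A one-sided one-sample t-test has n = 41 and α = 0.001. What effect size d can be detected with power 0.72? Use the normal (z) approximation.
d ≈ 0.57

Minimum detectable effect (one-sample t-test, normal approximation):
d = (z_α + z_β) / √n
d = (3.090 + 0.583) / √41
d = 3.673 / 6.403
d ≈ 0.57

By Cohen's convention (0.2 small / 0.5 medium / 0.8 large): medium effect.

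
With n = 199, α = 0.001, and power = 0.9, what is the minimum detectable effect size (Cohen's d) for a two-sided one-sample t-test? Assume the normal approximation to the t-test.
d ≈ 0.32

Minimum detectable effect (one-sample t-test, normal approximation):
d = (z_{α/2} + z_β) / √n
d = (3.291 + 1.282) / √199
d = 4.572 / 14.107
d ≈ 0.32

By Cohen's convention (0.2 small / 0.5 medium / 0.8 large): small effect.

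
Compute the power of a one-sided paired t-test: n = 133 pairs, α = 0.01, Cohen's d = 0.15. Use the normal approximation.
Power ≈ 0.28

Power calculation (paired t-test, normal approximation):
z_β = d · √n - z_α
z_β = 0.15 · √133 - 2.326
z_β = 0.15 · 11.533 - 2.326
z_β = -0.596

Power = Φ(z_β) = Φ(-0.596) ≈ 0.275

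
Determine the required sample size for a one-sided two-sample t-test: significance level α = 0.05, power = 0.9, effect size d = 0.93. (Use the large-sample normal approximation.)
n = 20 per group

Sample size formula (two-sample t-test, normal approximation):
n = 2 · ((z_α + z_β) / d)²

z_α = 1.645 (for α = 0.05, one-sided)
z_β = 1.282 (for power = 0.9)
d = 0.93

n = 2 · ((1.645 + 1.282) / 0.93)²
n = 2 · (3.147)²
n ≈ 19.81
Round up to the next whole number: n = 20 per group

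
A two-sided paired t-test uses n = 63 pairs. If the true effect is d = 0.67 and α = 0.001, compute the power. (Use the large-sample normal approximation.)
Power ≈ 0.98

Power calculation (paired t-test, normal approximation):
z_β = d · √n - z_{α/2}
z_β = 0.67 · √63 - 3.291
z_β = 0.67 · 7.937 - 3.291
z_β = 2.027

Power = Φ(z_β) = Φ(2.027) ≈ 0.979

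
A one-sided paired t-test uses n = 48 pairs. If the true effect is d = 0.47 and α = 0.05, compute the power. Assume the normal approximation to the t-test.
Power ≈ 0.95

Power calculation (paired t-test, normal approximation):
z_β = d · √n - z_α
z_β = 0.47 · √48 - 1.645
z_β = 0.47 · 6.928 - 1.645
z_β = 1.611

Power = Φ(z_β) = Φ(1.611) ≈ 0.946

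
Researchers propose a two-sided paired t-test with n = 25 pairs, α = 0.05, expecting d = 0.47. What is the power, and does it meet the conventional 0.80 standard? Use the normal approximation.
Power ≈ 0.65; the study is underpowered (power < 0.80)

Power calculation (paired t-test, normal approximation):
z_β = d · √n - z_{α/2}
z_β = 0.47 · √25 - 1.960
z_β = 0.47 · 5.000 - 1.960
z_β = 0.390

Power = Φ(z_β) = Φ(0.390) ≈ 0.652

Effect size d = 0.47 is small by Cohen's convention (0.2/0.5/0.8).

Threshold: power ≥ 0.80 is conventionally adequate.
Power ≈ 0.65 → the study is underpowered (power < 0.80).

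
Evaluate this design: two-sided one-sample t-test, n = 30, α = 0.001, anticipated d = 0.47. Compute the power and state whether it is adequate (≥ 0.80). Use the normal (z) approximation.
Power ≈ 0.24; the study is underpowered (power < 0.80)

Power calculation (one-sample t-test, normal approximation):
z_β = d · √n - z_{α/2}
z_β = 0.47 · √30 - 3.291
z_β = 0.47 · 5.477 - 3.291
z_β = -0.716

Power = Φ(z_β) = Φ(-0.716) ≈ 0.237

Effect size d = 0.47 is small by Cohen's convention (0.2/0.5/0.8).

Threshold: power ≥ 0.80 is conventionally adequate.
Power ≈ 0.24 → the study is underpowered (power < 0.80).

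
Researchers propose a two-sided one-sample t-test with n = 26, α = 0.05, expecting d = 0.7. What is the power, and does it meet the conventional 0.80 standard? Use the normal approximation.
Power ≈ 0.95; the study is adequately powered (power ≥ 0.80)

Power calculation (one-sample t-test, normal approximation):
z_β = d · √n - z_{α/2}
z_β = 0.7 · √26 - 1.960
z_β = 0.7 · 5.099 - 1.960
z_β = 1.609

Power = Φ(z_β) = Φ(1.609) ≈ 0.946

Effect size d = 0.7 is medium by Cohen's convention (0.2/0.5/0.8).

Threshold: power ≥ 0.80 is conventionally adequate.
Power ≈ 0.95 → the study is adequately powered (power ≥ 0.80).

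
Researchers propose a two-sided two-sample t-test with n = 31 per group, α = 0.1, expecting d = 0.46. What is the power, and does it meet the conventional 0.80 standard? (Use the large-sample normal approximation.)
Power ≈ 0.57; the study is underpowered (power < 0.80)

Power calculation (two-sample t-test, normal approximation):
z_β = d · √(n/2) - z_{α/2}
z_β = 0.46 · √(31/2) - 1.645
z_β = 0.46 · 3.937 - 1.645
z_β = 0.166

Power = Φ(z_β) = Φ(0.166) ≈ 0.566

Effect size d = 0.46 is small by Cohen's convention (0.2/0.5/0.8).

Threshold: power ≥ 0.80 is conventionally adequate.
Power ≈ 0.57 → the study is underpowered (power < 0.80).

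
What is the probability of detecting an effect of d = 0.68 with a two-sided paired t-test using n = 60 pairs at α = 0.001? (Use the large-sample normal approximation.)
Power ≈ 0.98

Power calculation (paired t-test, normal approximation):
z_β = d · √n - z_{α/2}
z_β = 0.68 · √60 - 3.291
z_β = 0.68 · 7.746 - 3.291
z_β = 1.977

Power = Φ(z_β) = Φ(1.977) ≈ 0.976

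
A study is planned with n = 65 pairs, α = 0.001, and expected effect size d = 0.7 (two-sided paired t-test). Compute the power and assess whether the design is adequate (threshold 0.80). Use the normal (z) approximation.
Power ≈ 0.99; the study is adequately powered (power ≥ 0.80)

Power calculation (paired t-test, normal approximation):
z_β = d · √n - z_{α/2}
z_β = 0.7 · √65 - 3.291
z_β = 0.7 · 8.062 - 3.291
z_β = 2.353

Power = Φ(z_β) = Φ(2.353) ≈ 0.991

Effect size d = 0.7 is medium by Cohen's convention (0.2/0.5/0.8).

Threshold: power ≥ 0.80 is conventionally adequate.
Power ≈ 0.99 → the study is adequately powered (power ≥ 0.80).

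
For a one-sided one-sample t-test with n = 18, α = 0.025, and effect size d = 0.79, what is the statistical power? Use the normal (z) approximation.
Power ≈ 0.92

Power calculation (one-sample t-test, normal approximation):
z_β = d · √n - z_α
z_β = 0.79 · √18 - 1.960
z_β = 0.79 · 4.243 - 1.960
z_β = 1.392

Power = Φ(z_β) = Φ(1.392) ≈ 0.918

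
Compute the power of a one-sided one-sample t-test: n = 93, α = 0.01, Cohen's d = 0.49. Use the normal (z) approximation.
Power ≈ 0.99

Power calculation (one-sample t-test, normal approximation):
z_β = d · √n - z_α
z_β = 0.49 · √93 - 2.326
z_β = 0.49 · 9.644 - 2.326
z_β = 2.399

Power = Φ(z_β) = Φ(2.399) ≈ 0.992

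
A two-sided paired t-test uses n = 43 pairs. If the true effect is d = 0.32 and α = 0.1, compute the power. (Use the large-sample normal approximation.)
Power ≈ 0.67

Power calculation (paired t-test, normal approximation):
z_β = d · √n - z_{α/2}
z_β = 0.32 · √43 - 1.645
z_β = 0.32 · 6.557 - 1.645
z_β = 0.454

Power = Φ(z_β) = Φ(0.454) ≈ 0.675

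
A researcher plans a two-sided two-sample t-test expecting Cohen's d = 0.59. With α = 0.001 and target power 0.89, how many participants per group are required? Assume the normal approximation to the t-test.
n = 118 per group

Sample size formula (two-sample t-test, normal approximation):
n = 2 · ((z_{α/2} + z_β) / d)²

z_{α/2} = 3.291 (for α = 0.001, two-sided)
z_β = 1.227 (for power = 0.89)
d = 0.59

n = 2 · ((3.291 + 1.227) / 0.59)²
n = 2 · (7.658)²
n ≈ 117.29
Round up to the next whole number: n = 118 per group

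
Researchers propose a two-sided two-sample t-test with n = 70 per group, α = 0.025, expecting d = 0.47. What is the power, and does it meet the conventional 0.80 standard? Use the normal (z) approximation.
Power ≈ 0.71; the study is underpowered (power < 0.80)

Power calculation (two-sample t-test, normal approximation):
z_β = d · √(n/2) - z_{α/2}
z_β = 0.47 · √(70/2) - 2.241
z_β = 0.47 · 5.916 - 2.241
z_β = 0.539

Power = Φ(z_β) = Φ(0.539) ≈ 0.705

Effect size d = 0.47 is small by Cohen's convention (0.2/0.5/0.8).

Threshold: power ≥ 0.80 is conventionally adequate.
Power ≈ 0.71 → the study is underpowered (power < 0.80).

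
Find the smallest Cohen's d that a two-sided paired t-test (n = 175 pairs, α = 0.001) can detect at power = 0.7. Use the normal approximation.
d ≈ 0.29

Minimum detectable effect (paired t-test, normal approximation):
d = (z_{α/2} + z_β) / √n
d = (3.291 + 0.524) / √175
d = 3.815 / 13.229
d ≈ 0.29

By Cohen's convention (0.2 small / 0.5 medium / 0.8 large): small effect.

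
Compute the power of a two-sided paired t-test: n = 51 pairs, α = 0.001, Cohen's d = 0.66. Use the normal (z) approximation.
Power ≈ 0.92

Power calculation (paired t-test, normal approximation):
z_β = d · √n - z_{α/2}
z_β = 0.66 · √51 - 3.291
z_β = 0.66 · 7.141 - 3.291
z_β = 1.423

Power = Φ(z_β) = Φ(1.423) ≈ 0.923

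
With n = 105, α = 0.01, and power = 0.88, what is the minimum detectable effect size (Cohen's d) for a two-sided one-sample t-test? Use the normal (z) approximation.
d ≈ 0.37

Minimum detectable effect (one-sample t-test, normal approximation):
d = (z_{α/2} + z_β) / √n
d = (2.576 + 1.175) / √105
d = 3.751 / 10.247
d ≈ 0.37

By Cohen's convention (0.2 small / 0.5 medium / 0.8 large): small effect.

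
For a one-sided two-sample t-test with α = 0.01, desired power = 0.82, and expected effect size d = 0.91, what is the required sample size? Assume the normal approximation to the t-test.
n = 26 per group

Sample size formula (two-sample t-test, normal approximation):
n = 2 · ((z_α + z_β) / d)²

z_α = 2.326 (for α = 0.01, one-sided)
z_β = 0.915 (for power = 0.82)
d = 0.91

n = 2 · ((2.326 + 0.915) / 0.91)²
n = 2 · (3.562)²
n ≈ 25.38
Round up to the next whole number: n = 26 per group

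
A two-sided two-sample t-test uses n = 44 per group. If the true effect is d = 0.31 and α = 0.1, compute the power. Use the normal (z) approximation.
Power ≈ 0.42

Power calculation (two-sample t-test, normal approximation):
z_β = d · √(n/2) - z_{α/2}
z_β = 0.31 · √(44/2) - 1.645
z_β = 0.31 · 4.690 - 1.645
z_β = -0.191

Power = Φ(z_β) = Φ(-0.191) ≈ 0.424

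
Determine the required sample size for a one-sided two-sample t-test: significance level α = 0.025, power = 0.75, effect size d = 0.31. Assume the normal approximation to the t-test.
n = 145 per group

Sample size formula (two-sample t-test, normal approximation):
n = 2 · ((z_α + z_β) / d)²

z_α = 1.960 (for α = 0.025, one-sided)
z_β = 0.674 (for power = 0.75)
d = 0.31

n = 2 · ((1.960 + 0.674) / 0.31)²
n = 2 · (8.497)²
n ≈ 144.40
Round up to the next whole number: n = 145 per group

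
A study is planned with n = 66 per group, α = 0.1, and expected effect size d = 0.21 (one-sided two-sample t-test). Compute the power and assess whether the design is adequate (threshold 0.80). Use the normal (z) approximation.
Power ≈ 0.47; the study is underpowered (power < 0.80)

Power calculation (two-sample t-test, normal approximation):
z_β = d · √(n/2) - z_α
z_β = 0.21 · √(66/2) - 1.282
z_β = 0.21 · 5.745 - 1.282
z_β = -0.075

Power = Φ(z_β) = Φ(-0.075) ≈ 0.470

Effect size d = 0.21 is small by Cohen's convention (0.2/0.5/0.8).

Threshold: power ≥ 0.80 is conventionally adequate.
Power ≈ 0.47 → the study is underpowered (power < 0.80).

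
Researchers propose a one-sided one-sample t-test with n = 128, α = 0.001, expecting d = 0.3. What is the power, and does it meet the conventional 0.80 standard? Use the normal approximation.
Power ≈ 0.62; the study is underpowered (power < 0.80)

Power calculation (one-sample t-test, normal approximation):
z_β = d · √n - z_α
z_β = 0.3 · √128 - 3.090
z_β = 0.3 · 11.314 - 3.090
z_β = 0.304

Power = Φ(z_β) = Φ(0.304) ≈ 0.619

Effect size d = 0.3 is small by Cohen's convention (0.2/0.5/0.8).

Threshold: power ≥ 0.80 is conventionally adequate.
Power ≈ 0.62 → the study is underpowered (power < 0.80).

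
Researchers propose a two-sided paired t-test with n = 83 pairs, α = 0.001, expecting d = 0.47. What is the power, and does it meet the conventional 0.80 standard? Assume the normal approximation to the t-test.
Power ≈ 0.84; the study is adequately powered (power ≥ 0.80)

Power calculation (paired t-test, normal approximation):
z_β = d · √n - z_{α/2}
z_β = 0.47 · √83 - 3.291
z_β = 0.47 · 9.110 - 3.291
z_β = 0.991

Power = Φ(z_β) = Φ(0.991) ≈ 0.839

Effect size d = 0.47 is small by Cohen's convention (0.2/0.5/0.8).

Threshold: power ≥ 0.80 is conventionally adequate.
Power ≈ 0.84 → the study is adequately powered (power ≥ 0.80).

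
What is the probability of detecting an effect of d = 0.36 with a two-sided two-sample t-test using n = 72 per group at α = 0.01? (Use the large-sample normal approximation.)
Power ≈ 0.34

Power calculation (two-sample t-test, normal approximation):
z_β = d · √(n/2) - z_{α/2}
z_β = 0.36 · √(72/2) - 2.576
z_β = 0.36 · 6.000 - 2.576
z_β = -0.416

Power = Φ(z_β) = Φ(-0.416) ≈ 0.339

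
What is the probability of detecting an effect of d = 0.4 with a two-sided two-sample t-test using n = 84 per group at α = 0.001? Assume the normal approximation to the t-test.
Power ≈ 0.24

Power calculation (two-sample t-test, normal approximation):
z_β = d · √(n/2) - z_{α/2}
z_β = 0.4 · √(84/2) - 3.291
z_β = 0.4 · 6.481 - 3.291
z_β = -0.698

Power = Φ(z_β) = Φ(-0.698) ≈ 0.243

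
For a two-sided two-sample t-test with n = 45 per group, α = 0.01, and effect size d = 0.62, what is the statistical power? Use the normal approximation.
Power ≈ 0.64

Power calculation (two-sample t-test, normal approximation):
z_β = d · √(n/2) - z_{α/2}
z_β = 0.62 · √(45/2) - 2.576
z_β = 0.62 · 4.743 - 2.576
z_β = 0.365

Power = Φ(z_β) = Φ(0.365) ≈ 0.642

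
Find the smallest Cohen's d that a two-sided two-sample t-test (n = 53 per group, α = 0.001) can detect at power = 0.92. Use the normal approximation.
d ≈ 0.91

Minimum detectable effect (two-sample t-test, normal approximation):
d = (z_{α/2} + z_β) / √(n/2)
d = (3.291 + 1.405) / √(53/2)
d = 4.696 / 5.148
d ≈ 0.91

By Cohen's convention (0.2 small / 0.5 medium / 0.8 large): large effect.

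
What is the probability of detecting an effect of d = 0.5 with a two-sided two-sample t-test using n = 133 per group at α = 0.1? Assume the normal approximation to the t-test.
Power ≈ 0.99

Power calculation (two-sample t-test, normal approximation):
z_β = d · √(n/2) - z_{α/2}
z_β = 0.5 · √(133/2) - 1.645
z_β = 0.5 · 8.155 - 1.645
z_β = 2.433

Power = Φ(z_β) = Φ(2.433) ≈ 0.993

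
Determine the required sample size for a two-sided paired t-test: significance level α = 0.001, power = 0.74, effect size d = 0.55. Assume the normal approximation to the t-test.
n = 52 pairs

Sample size formula (paired t-test, normal approximation):
n = ((z_{α/2} + z_β) / d)²

z_{α/2} = 3.291 (for α = 0.001, two-sided)
z_β = 0.643 (for power = 0.74)
d = 0.55

n = ((3.291 + 0.643) / 0.55)²
n = (7.153)²
n ≈ 51.17
Round up to the next whole number: n = 52 pairs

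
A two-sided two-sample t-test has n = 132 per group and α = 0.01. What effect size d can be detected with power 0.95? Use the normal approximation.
d ≈ 0.52

Minimum detectable effect (two-sample t-test, normal approximation):
d = (z_{α/2} + z_β) / √(n/2)
d = (2.576 + 1.645) / √(132/2)
d = 4.221 / 8.124
d ≈ 0.52

By Cohen's convention (0.2 small / 0.5 medium / 0.8 large): medium effect.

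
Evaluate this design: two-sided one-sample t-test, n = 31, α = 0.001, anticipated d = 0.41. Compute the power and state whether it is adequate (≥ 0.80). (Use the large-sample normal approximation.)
Power ≈ 0.16; the study is underpowered (power < 0.80)

Power calculation (one-sample t-test, normal approximation):
z_β = d · √n - z_{α/2}
z_β = 0.41 · √31 - 3.291
z_β = 0.41 · 5.568 - 3.291
z_β = -1.008

Power = Φ(z_β) = Φ(-1.008) ≈ 0.157

Effect size d = 0.41 is small by Cohen's convention (0.2/0.5/0.8).

Threshold: power ≥ 0.80 is conventionally adequate.
Power ≈ 0.16 → the study is underpowered (power < 0.80).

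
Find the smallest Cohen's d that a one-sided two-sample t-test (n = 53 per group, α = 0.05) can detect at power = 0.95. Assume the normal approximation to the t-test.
d ≈ 0.64

Minimum detectable effect (two-sample t-test, normal approximation):
d = (z_α + z_β) / √(n/2)
d = (1.645 + 1.645) / √(53/2)
d = 3.290 / 5.148
d ≈ 0.64

By Cohen's convention (0.2 small / 0.5 medium / 0.8 large): medium effect.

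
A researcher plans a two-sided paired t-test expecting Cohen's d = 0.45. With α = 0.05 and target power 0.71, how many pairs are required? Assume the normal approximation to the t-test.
n = 32 pairs

Sample size formula (paired t-test, normal approximation):
n = ((z_{α/2} + z_β) / d)²

z_{α/2} = 1.960 (for α = 0.05, two-sided)
z_β = 0.553 (for power = 0.71)
d = 0.45

n = ((1.960 + 0.553) / 0.45)²
n = (5.584)²
n ≈ 31.18
Round up to the next whole number: n = 32 pairs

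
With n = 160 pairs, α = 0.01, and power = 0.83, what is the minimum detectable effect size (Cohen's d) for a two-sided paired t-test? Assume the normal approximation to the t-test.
d ≈ 0.28

Minimum detectable effect (paired t-test, normal approximation):
d = (z_{α/2} + z_β) / √n
d = (2.576 + 0.954) / √160
d = 3.530 / 12.649
d ≈ 0.28

By Cohen's convention (0.2 small / 0.5 medium / 0.8 large): small effect.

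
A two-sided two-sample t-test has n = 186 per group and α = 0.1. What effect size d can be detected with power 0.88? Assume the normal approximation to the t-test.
d ≈ 0.29

Minimum detectable effect (two-sample t-test, normal approximation):
d = (z_{α/2} + z_β) / √(n/2)
d = (1.645 + 1.175) / √(186/2)
d = 2.820 / 9.644
d ≈ 0.29

By Cohen's convention (0.2 small / 0.5 medium / 0.8 large): small effect.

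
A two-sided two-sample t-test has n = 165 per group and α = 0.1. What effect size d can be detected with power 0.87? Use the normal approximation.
d ≈ 0.31

Minimum detectable effect (two-sample t-test, normal approximation):
d = (z_{α/2} + z_β) / √(n/2)
d = (1.645 + 1.126) / √(165/2)
d = 2.771 / 9.083
d ≈ 0.31

By Cohen's convention (0.2 small / 0.5 medium / 0.8 large): small effect.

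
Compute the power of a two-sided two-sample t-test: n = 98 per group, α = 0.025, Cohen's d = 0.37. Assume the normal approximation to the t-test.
Power ≈ 0.64

Power calculation (two-sample t-test, normal approximation):
z_β = d · √(n/2) - z_{α/2}
z_β = 0.37 · √(98/2) - 2.241
z_β = 0.37 · 7.000 - 2.241
z_β = 0.349

Power = Φ(z_β) = Φ(0.349) ≈ 0.636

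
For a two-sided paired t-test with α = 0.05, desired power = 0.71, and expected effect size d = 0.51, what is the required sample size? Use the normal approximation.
n = 25 pairs

Sample size formula (paired t-test, normal approximation):
n = ((z_{α/2} + z_β) / d)²

z_{α/2} = 1.960 (for α = 0.05, two-sided)
z_β = 0.553 (for power = 0.71)
d = 0.51

n = ((1.960 + 0.553) / 0.51)²
n = (4.927)²
n ≈ 24.28
Round up to the next whole number: n = 25 pairs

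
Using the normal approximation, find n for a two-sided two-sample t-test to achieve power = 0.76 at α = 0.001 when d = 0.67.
n = 72 per group

Sample size formula (two-sample t-test, normal approximation):
n = 2 · ((z_{α/2} + z_β) / d)²

z_{α/2} = 3.291 (for α = 0.001, two-sided)
z_β = 0.706 (for power = 0.76)
d = 0.67

n = 2 · ((3.291 + 0.706) / 0.67)²
n = 2 · (5.966)²
n ≈ 71.19
Round up to the next whole number: n = 72 per group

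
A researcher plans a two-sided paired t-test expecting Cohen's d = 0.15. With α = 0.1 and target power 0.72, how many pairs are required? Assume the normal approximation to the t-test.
n = 221 pairs

Sample size formula (paired t-test, normal approximation):
n = ((z_{α/2} + z_β) / d)²

z_{α/2} = 1.645 (for α = 0.1, two-sided)
z_β = 0.583 (for power = 0.72)
d = 0.15

n = ((1.645 + 0.583) / 0.15)²
n = (14.853)²
n ≈ 220.61
Round up to the next whole number: n = 221 pairs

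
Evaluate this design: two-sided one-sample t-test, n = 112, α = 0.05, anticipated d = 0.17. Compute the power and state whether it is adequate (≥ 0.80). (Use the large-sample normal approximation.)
Power ≈ 0.44; the study is underpowered (power < 0.80)

Power calculation (one-sample t-test, normal approximation):
z_β = d · √n - z_{α/2}
z_β = 0.17 · √112 - 1.960
z_β = 0.17 · 10.583 - 1.960
z_β = -0.161

Power = Φ(z_β) = Φ(-0.161) ≈ 0.436

Effect size d = 0.17 is very small by Cohen's convention (0.2/0.5/0.8).

Threshold: power ≥ 0.80 is conventionally adequate.
Power ≈ 0.44 → the study is underpowered (power < 0.80).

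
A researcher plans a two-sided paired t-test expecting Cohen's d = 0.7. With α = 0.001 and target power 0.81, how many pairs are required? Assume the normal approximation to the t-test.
n = 36 pairs

Sample size formula (paired t-test, normal approximation):
n = ((z_{α/2} + z_β) / d)²

z_{α/2} = 3.291 (for α = 0.001, two-sided)
z_β = 0.878 (for power = 0.81)
d = 0.7

n = ((3.291 + 0.878) / 0.7)²
n = (5.956)²
n ≈ 35.47
Round up to the next whole number: n = 36 pairs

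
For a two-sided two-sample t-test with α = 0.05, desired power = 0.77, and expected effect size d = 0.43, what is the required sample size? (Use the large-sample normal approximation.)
n = 79 per group

Sample size formula (two-sample t-test, normal approximation):
n = 2 · ((z_{α/2} + z_β) / d)²

z_{α/2} = 1.960 (for α = 0.05, two-sided)
z_β = 0.739 (for power = 0.77)
d = 0.43

n = 2 · ((1.960 + 0.739) / 0.43)²
n = 2 · (6.277)²
n ≈ 78.80
Round up to the next whole number: n = 79 per group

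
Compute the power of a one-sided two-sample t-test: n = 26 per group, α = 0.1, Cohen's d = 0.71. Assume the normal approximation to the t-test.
Power ≈ 0.90

Power calculation (two-sample t-test, normal approximation):
z_β = d · √(n/2) - z_α
z_β = 0.71 · √(26/2) - 1.282
z_β = 0.71 · 3.606 - 1.282
z_β = 1.278

Power = Φ(z_β) = Φ(1.278) ≈ 0.899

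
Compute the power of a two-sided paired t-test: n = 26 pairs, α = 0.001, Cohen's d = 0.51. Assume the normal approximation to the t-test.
Power ≈ 0.25

Power calculation (paired t-test, normal approximation):
z_β = d · √n - z_{α/2}
z_β = 0.51 · √26 - 3.291
z_β = 0.51 · 5.099 - 3.291
z_β = -0.690

Power = Φ(z_β) = Φ(-0.690) ≈ 0.245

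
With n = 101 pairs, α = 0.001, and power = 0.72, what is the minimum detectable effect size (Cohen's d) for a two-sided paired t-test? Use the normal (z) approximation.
d ≈ 0.39

Minimum detectable effect (paired t-test, normal approximation):
d = (z_{α/2} + z_β) / √n
d = (3.291 + 0.583) / √101
d = 3.873 / 10.050
d ≈ 0.39

By Cohen's convention (0.2 small / 0.5 medium / 0.8 large): small effect.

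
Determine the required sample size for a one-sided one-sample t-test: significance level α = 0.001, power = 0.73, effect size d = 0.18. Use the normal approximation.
n = 424

Sample size formula (one-sample t-test, normal approximation):
n = ((z_α + z_β) / d)²

z_α = 3.090 (for α = 0.001, one-sided)
z_β = 0.613 (for power = 0.73)
d = 0.18

n = ((3.090 + 0.613) / 0.18)²
n = (20.572)²
n ≈ 423.21
Round up to the next whole number: n = 424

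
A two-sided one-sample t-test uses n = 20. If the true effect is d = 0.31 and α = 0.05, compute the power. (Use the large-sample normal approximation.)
Power ≈ 0.28

Power calculation (one-sample t-test, normal approximation):
z_β = d · √n - z_{α/2}
z_β = 0.31 · √20 - 1.960
z_β = 0.31 · 4.472 - 1.960
z_β = -0.574

Power = Φ(z_β) = Φ(-0.574) ≈ 0.283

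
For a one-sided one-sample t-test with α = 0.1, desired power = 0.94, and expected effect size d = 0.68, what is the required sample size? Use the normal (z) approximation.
n = 18

Sample size formula (one-sample t-test, normal approximation):
n = ((z_α + z_β) / d)²

z_α = 1.282 (for α = 0.1, one-sided)
z_β = 1.555 (for power = 0.94)
d = 0.68

n = ((1.282 + 1.555) / 0.68)²
n = (4.172)²
n ≈ 17.41
Round up to the next whole number: n = 18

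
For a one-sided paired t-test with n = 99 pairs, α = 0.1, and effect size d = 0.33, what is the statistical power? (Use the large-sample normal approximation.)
Power ≈ 0.98

Power calculation (paired t-test, normal approximation):
z_β = d · √n - z_α
z_β = 0.33 · √99 - 1.282
z_β = 0.33 · 9.950 - 1.282
z_β = 2.002

Power = Φ(z_β) = Φ(2.002) ≈ 0.977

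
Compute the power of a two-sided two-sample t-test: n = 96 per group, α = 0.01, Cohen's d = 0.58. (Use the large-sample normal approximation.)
Power ≈ 0.93

Power calculation (two-sample t-test, normal approximation):
z_β = d · √(n/2) - z_{α/2}
z_β = 0.58 · √(96/2) - 2.576
z_β = 0.58 · 6.928 - 2.576
z_β = 1.443

Power = Φ(z_β) = Φ(1.443) ≈ 0.925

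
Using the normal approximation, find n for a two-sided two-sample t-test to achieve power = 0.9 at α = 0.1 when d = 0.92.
n = 21 per group

Sample size formula (two-sample t-test, normal approximation):
n = 2 · ((z_{α/2} + z_β) / d)²

z_{α/2} = 1.645 (for α = 0.1, two-sided)
z_β = 1.282 (for power = 0.9)
d = 0.92

n = 2 · ((1.645 + 1.282) / 0.92)²
n = 2 · (3.182)²
n ≈ 20.25
Round up to the next whole number: n = 21 per group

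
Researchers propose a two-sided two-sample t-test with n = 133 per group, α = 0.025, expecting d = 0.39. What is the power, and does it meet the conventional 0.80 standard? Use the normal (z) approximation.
Power ≈ 0.83; the study is adequately powered (power ≥ 0.80)

Power calculation (two-sample t-test, normal approximation):
z_β = d · √(n/2) - z_{α/2}
z_β = 0.39 · √(133/2) - 2.241
z_β = 0.39 · 8.155 - 2.241
z_β = 0.939

Power = Φ(z_β) = Φ(0.939) ≈ 0.826

Effect size d = 0.39 is small by Cohen's convention (0.2/0.5/0.8).

Threshold: power ≥ 0.80 is conventionally adequate.
Power ≈ 0.83 → the study is adequately powered (power ≥ 0.80).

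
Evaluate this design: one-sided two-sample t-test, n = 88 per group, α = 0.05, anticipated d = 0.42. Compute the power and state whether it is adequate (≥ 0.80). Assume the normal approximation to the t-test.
Power ≈ 0.87; the study is adequately powered (power ≥ 0.80)

Power calculation (two-sample t-test, normal approximation):
z_β = d · √(n/2) - z_α
z_β = 0.42 · √(88/2) - 1.645
z_β = 0.42 · 6.633 - 1.645
z_β = 1.141

Power = Φ(z_β) = Φ(1.141) ≈ 0.873

Effect size d = 0.42 is small by Cohen's convention (0.2/0.5/0.8).

Threshold: power ≥ 0.80 is conventionally adequate.
Power ≈ 0.87 → the study is adequately powered (power ≥ 0.80).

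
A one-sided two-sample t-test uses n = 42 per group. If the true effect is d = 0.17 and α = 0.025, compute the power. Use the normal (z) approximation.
Power ≈ 0.12

Power calculation (two-sample t-test, normal approximation):
z_β = d · √(n/2) - z_α
z_β = 0.17 · √(42/2) - 1.960
z_β = 0.17 · 4.583 - 1.960
z_β = -1.181

Power = Φ(z_β) = Φ(-1.181) ≈ 0.119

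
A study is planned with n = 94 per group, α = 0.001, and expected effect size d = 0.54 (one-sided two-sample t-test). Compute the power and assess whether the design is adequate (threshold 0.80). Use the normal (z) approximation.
Power ≈ 0.73; the study is underpowered (power < 0.80)

Power calculation (two-sample t-test, normal approximation):
z_β = d · √(n/2) - z_α
z_β = 0.54 · √(94/2) - 3.090
z_β = 0.54 · 6.856 - 3.090
z_β = 0.612

Power = Φ(z_β) = Φ(0.612) ≈ 0.730

Effect size d = 0.54 is medium by Cohen's convention (0.2/0.5/0.8).

Threshold: power ≥ 0.80 is conventionally adequate.
Power ≈ 0.73 → the study is underpowered (power < 0.80).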